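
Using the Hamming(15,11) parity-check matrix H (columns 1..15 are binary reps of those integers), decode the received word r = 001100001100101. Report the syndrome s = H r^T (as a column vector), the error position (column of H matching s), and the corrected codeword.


s = (0, 1, 1, 0)^T, error position = 6, corrected codeword c = 001101001100101

Compute s = H r^T mod 2 one row at a time:
  s_1 = 0 + 1 + 1 + 0 + 0 + 1 + 0 + 1 = 4 ≡ 0 (mod 2).
  s_2 = 1 + 0 + 0 + 0 + 0 + 1 + 0 + 1 = 3 ≡ 1 (mod 2).
  s_3 = 0 + 1 + 0 + 0 + 1 + 0 + 0 + 1 = 3 ≡ 1 (mod 2).
  s_4 = 0 + 1 + 0 + 0 + 1 + 0 + 1 + 1 = 4 ≡ 0 (mod 2).
s = (0, 1, 1, 0)^T — this equals column 6 of H (binary 0110), so error is at position 6.
Correct: flip bit 6 of r = 001100001100101 to get c = 001101001100101.


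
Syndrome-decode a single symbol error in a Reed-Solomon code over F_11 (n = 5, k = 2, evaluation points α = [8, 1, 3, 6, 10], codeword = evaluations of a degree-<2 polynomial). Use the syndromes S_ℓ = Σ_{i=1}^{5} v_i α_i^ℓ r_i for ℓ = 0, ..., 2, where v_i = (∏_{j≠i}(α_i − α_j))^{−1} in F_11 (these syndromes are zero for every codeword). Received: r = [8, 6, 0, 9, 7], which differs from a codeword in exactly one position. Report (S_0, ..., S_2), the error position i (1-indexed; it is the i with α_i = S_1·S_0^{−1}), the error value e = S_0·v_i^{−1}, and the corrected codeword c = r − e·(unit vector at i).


S = (5, 4, 1), error at position 3, error magnitude e = 6, c = [8, 6, 5, 9, 7].

Step 1: column multipliers v_i = (∏_{j≠i}(α_i − α_j))^{−1} mod 11.
  i = 1 (α = 8): (8−1)(8−3)(8−6)(8−10) = 7·5·2·(−2) = −140 ≡ 3, so v_1 = 3^{−1} = 4 (mod 11).
  i = 2 (α = 1): (1−8)(1−3)(1−6)(1−10) = (−7)·(−2)·(−5)·(−9) = 630 ≡ 3, so v_2 = 3^{−1} = 4 (mod 11).
  i = 3 (α = 3): (3−8)(3−1)(3−6)(3−10) = (−5)·2·(−3)·(−7) = −210 ≡ 10, so v_3 = 10^{−1} = 10 (mod 11).
  i = 4 (α = 6): (6−8)(6−1)(6−3)(6−10) = (−2)·5·3·(−4) = 120 ≡ 10, so v_4 = 10^{−1} = 10 (mod 11).
  i = 5 (α = 10): (10−8)(10−1)(10−3)(10−6) = 2·9·7·4 = 504 ≡ 9, so v_5 = 9^{−1} = 5 (mod 11).
  v = [4, 4, 10, 10, 5].
Step 2: syndromes of r = [8, 6, 0, 9, 7] (all sums mod 11).
  S_0 = Σ v_i r_i = 4·8 + 4·6 + 10·0 + 10·9 + 5·7 = 181 ≡ 5.
  S_1 = Σ v_i α_i r_i = 4·8·8 + 4·1·6 + 10·3·0 + 10·6·9 + 5·10·7 = 1170 ≡ 4.
  α_i^2 mod 11 = [9, 1, 9, 3, 1].
  S_2 = Σ v_i α_i^2 r_i = 4·9·8 + 4·1·6 + 10·9·0 + 10·3·9 + 5·1·7 = 617 ≡ 1.
  S = (5, 4, 1) ≠ 0, so r is not a codeword (an error is present).
Step 3: locate the error. For a single error e at position i, S_ℓ = v_i·e·α_i^ℓ, so α_err = S_1/S_0.
  S_0^{−1} = 5^{−1} = 9 (mod 11), so α_err = 4·9 = 36 ≡ 3 = α_3. Error position i = 3.
  Consistency check: S_2/S_1 = 1·3 = 3 ≡ 3 = α_err ✓ (single-error assumption holds).
Step 4: error magnitude e = S_0/v_3 = S_0·∏_{j≠3}(α_3 − α_j) = 5·10 = 50 ≡ 6 (mod 11).
Step 5: correct position 3: c_3 = r_3 − e = 0 − 6 ≡ 5 (mod 11). Hence c = [8, 6, 5, 9, 7].
  Check: interpolating c through the α_i gives m(x) = 1 + 5·x (degree < 2) with m(α_i) = c_i for every i, so c is indeed a codeword.


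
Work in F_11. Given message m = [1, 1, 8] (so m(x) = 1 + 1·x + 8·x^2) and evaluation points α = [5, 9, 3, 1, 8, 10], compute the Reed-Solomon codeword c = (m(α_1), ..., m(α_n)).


c = [8, 9, 10, 10, 4, 8]

Message polynomial: m(x) = 1 + 1·x + 8·x^2 (mod 11).
For each evaluation point α_i, compute m(α_i) mod 11:
  α_1 = 5: Horner steps 8 → 8 → 8, so m(5) = 8.
  α_2 = 9: Horner steps 8 → 7 → 9, so m(9) = 9.
  α_3 = 3: Horner steps 8 → 3 → 10, so m(3) = 10.
  α_4 = 1: Horner steps 8 → 9 → 10, so m(1) = 10.
  α_5 = 8: Horner steps 8 → 10 → 4, so m(8) = 4.
  α_6 = 10: Horner steps 8 → 4 → 8, so m(10) = 8.
Codeword c = [8, 9, 10, 10, 4, 8] ∈ F_11^6.


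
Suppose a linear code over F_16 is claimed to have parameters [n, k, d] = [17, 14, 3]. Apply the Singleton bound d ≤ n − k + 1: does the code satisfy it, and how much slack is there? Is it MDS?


Singleton RHS = n − k + 1 = 4, slack = 1, bound satisfied, not MDS.

Singleton bound: d ≤ n − k + 1.
Here n = 17, k = 14, so n − k + 1 = 4.
Given d = 3, check d ≤ 4: YES.
Slack = (n − k + 1) − d = 1.
The code is NOT MDS (slack = 1 > 0).
Description: the claimed parameters are [17, 14, 3]_16; such a code would be non-MDS.


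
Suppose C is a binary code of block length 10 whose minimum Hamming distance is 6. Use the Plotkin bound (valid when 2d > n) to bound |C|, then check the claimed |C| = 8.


Plotkin bound M ≤ 6; given |C| = 8 > bound (violated).

Check applicability: 2d = 12, n = 10.
2d − n = 2 > 0, so Plotkin applies.
Compute d/(2d−n) = 6/2 ≈ 3.0000.
⌊d/(2d−n)⌋ = 3.
Plotkin bound: M ≤ 2·3 = 6.
Given |C| = 8, check: VIOLATED.
This |C| is above the Plotkin bound, so no binary code with n = 10, d = 6 and 8 codewords exists.


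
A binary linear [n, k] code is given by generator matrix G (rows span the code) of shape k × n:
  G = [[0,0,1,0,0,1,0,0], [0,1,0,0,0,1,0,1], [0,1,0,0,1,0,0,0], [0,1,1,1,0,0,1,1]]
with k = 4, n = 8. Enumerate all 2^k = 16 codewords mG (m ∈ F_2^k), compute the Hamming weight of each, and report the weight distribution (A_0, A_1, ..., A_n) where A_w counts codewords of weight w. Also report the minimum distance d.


Weight distribution: A_0 = 1, A_2 = 3, A_3 = 4, A_4 = 3, A_5 = 4, A_6 = 1. Minimum distance d = 2.

Enumerate all 2^4 = 16 messages m ∈ F_2^4.
For each, compute codeword c = mG in F_2^8, then tally its weight.
  m = 0000 → c = 00000000, weight = 0.
  m = 1000 → c = 00100100, weight = 2.
  m = 0100 → c = 01000101, weight = 3.
  m = 1100 → c = 01100001, weight = 3.
  m = 0010 → c = 01001000, weight = 2.
  m = 1010 → c = 01101100, weight = 4.
  m = 0110 → c = 00001101, weight = 3.
  m = 1110 → c = 00101001, weight = 3.
  m = 0001 → c = 01110011, weight = 5.
  m = 1001 → c = 01010111, weight = 5.
  m = 0101 → c = 00110110, weight = 4.
  m = 1101 → c = 00010010, weight = 2.
  m = 0011 → c = 00111011, weight = 5.
  m = 1011 → c = 00011111, weight = 5.
  m = 0111 → c = 01111110, weight = 6.
  m = 1111 → c = 01011010, weight = 4.
Tally weights:
  weight 0: 1 codewords.
  weight 2: 3 codewords.
  weight 3: 4 codewords.
  weight 4: 3 codewords.
  weight 5: 4 codewords.
  weight 6: 1 codewords.
Minimum distance d = smallest w > 0 with A_w > 0 = 2.
Sanity: Σ A_w = 16 = 2^4 = 16 ✓.


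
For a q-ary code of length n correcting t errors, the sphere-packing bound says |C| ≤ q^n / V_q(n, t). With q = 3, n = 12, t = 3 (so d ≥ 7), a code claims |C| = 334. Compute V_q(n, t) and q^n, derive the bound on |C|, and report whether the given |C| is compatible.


V_q(n, t) = 2049, q^n = 531441, Hamming bound = 259, |C| = 334 > bound (violated).

Step 1: Compute V_q(n, t) = Σ_{j=0}^3 C(n, j) (q−1)^j.
  j = 0: C(12,0)·(2)^0 = 1·1 = 1.
  j = 1: C(12,1)·(2)^1 = 12·2 = 24.
  j = 2: C(12,2)·(2)^2 = 66·4 = 264.
  j = 3: C(12,3)·(2)^3 = 220·8 = 1760.
  V_q(n, t) = 1 + 24 + 264 + 1760 = 2049.
Step 2: q^n = 3^12 = 531441.
Step 3: Hamming bound ⌊q^n / V_q(n,t)⌋ = ⌊531441/2049⌋ = 259.
Step 4: Compare |C| = 334 to 259: violated.
The claimed |C| lies above the Hamming bound, so no 3-ary code of length 12 with d ≥ 7 can have 334 codewords.


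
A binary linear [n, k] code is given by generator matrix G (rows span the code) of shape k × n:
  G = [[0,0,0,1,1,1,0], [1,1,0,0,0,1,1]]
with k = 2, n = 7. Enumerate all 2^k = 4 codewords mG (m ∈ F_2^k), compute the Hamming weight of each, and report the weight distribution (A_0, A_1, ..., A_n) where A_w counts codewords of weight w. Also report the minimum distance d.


Weight distribution: A_0 = 1, A_3 = 1, A_4 = 1, A_5 = 1. Minimum distance d = 3.

Enumerate all 2^2 = 4 messages m ∈ F_2^2.
For each, compute codeword c = mG in F_2^7, then tally its weight.
  m = 00 → c = 0000000, weight = 0.
  m = 10 → c = 0001110, weight = 3.
  m = 01 → c = 1100011, weight = 4.
  m = 11 → c = 1101101, weight = 5.
Tally weights:
  weight 0: 1 codewords.
  weight 3: 1 codewords.
  weight 4: 1 codewords.
  weight 5: 1 codewords.
Minimum distance d = smallest w > 0 with A_w > 0 = 3.
Sanity: Σ A_w = 4 = 2^2 = 4 ✓.


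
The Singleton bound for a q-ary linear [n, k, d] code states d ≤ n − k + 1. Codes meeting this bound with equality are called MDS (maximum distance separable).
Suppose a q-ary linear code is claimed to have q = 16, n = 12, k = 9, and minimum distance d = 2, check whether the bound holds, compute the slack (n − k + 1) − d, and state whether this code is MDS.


Singleton RHS = n − k + 1 = 4, slack = 2, bound satisfied, not MDS.

Singleton bound: d ≤ n − k + 1.
Here n = 12, k = 9, so n − k + 1 = 4.
Given d = 2, check d ≤ 4: YES.
Slack = (n − k + 1) − d = 2.
The code is NOT MDS (slack = 2 > 0).
Description: the claimed parameters are [12, 9, 2]_16; such a code would be non-MDS.


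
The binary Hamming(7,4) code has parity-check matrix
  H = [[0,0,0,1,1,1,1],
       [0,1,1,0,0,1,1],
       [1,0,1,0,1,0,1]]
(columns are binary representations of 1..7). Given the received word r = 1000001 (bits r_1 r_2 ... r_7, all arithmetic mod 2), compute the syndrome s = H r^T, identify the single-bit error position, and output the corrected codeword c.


s = (1, 1, 0)^T, error position = 6, corrected codeword c = 1000011

Compute s = H r^T mod 2 one row at a time:
  s_1 = 0 + 0 + 0 + 1 = 1 ≡ 1 (mod 2).
  s_2 = 0 + 0 + 0 + 1 = 1 ≡ 1 (mod 2).
  s_3 = 1 + 0 + 0 + 1 = 2 ≡ 0 (mod 2).
s = (1, 1, 0)^T — this equals column 6 of H (binary 110), so error is at position 6.
Correct: flip bit 6 of r = 1000001 to get c = 1000011.


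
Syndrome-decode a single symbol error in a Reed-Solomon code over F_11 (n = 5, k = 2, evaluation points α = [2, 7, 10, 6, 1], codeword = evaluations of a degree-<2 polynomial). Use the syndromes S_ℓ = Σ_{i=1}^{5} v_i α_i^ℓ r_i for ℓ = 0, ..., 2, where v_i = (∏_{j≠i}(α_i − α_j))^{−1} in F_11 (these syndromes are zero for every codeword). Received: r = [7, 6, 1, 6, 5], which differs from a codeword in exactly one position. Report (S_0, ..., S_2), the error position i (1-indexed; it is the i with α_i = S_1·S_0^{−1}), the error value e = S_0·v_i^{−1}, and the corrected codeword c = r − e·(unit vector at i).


S = (8, 4, 2), error at position 4, error magnitude e = 2, c = [7, 6, 1, 4, 5].

Step 1: column multipliers v_i = (∏_{j≠i}(α_i − α_j))^{−1} mod 11.
  i = 1 (α = 2): (2−7)(2−10)(2−6)(2−1) = (−5)·(−8)·(−4)·1 = −160 ≡ 5, so v_1 = 5^{−1} = 9 (mod 11).
  i = 2 (α = 7): (7−2)(7−10)(7−6)(7−1) = 5·(−3)·1·6 = −90 ≡ 9, so v_2 = 9^{−1} = 5 (mod 11).
  i = 3 (α = 10): (10−2)(10−7)(10−6)(10−1) = 8·3·4·9 = 864 ≡ 6, so v_3 = 6^{−1} = 2 (mod 11).
  i = 4 (α = 6): (6−2)(6−7)(6−10)(6−1) = 4·(−1)·(−4)·5 = 80 ≡ 3, so v_4 = 3^{−1} = 4 (mod 11).
  i = 5 (α = 1): (1−2)(1−7)(1−10)(1−6) = (−1)·(−6)·(−9)·(−5) = 270 ≡ 6, so v_5 = 6^{−1} = 2 (mod 11).
  v = [9, 5, 2, 4, 2].
Step 2: syndromes of r = [7, 6, 1, 6, 5] (all sums mod 11).
  S_0 = Σ v_i r_i = 9·7 + 5·6 + 2·1 + 4·6 + 2·5 = 129 ≡ 8.
  S_1 = Σ v_i α_i r_i = 9·2·7 + 5·7·6 + 2·10·1 + 4·6·6 + 2·1·5 = 510 ≡ 4.
  α_i^2 mod 11 = [4, 5, 1, 3, 1].
  S_2 = Σ v_i α_i^2 r_i = 9·4·7 + 5·5·6 + 2·1·1 + 4·3·6 + 2·1·5 = 486 ≡ 2.
  S = (8, 4, 2) ≠ 0, so r is not a codeword (an error is present).
Step 3: locate the error. For a single error e at position i, S_ℓ = v_i·e·α_i^ℓ, so α_err = S_1/S_0.
  S_0^{−1} = 8^{−1} = 7 (mod 11), so α_err = 4·7 = 28 ≡ 6 = α_4. Error position i = 4.
  Consistency check: S_2/S_1 = 2·3 = 6 ≡ 6 = α_err ✓ (single-error assumption holds).
Step 4: error magnitude e = S_0/v_4 = S_0·∏_{j≠4}(α_4 − α_j) = 8·3 = 24 ≡ 2 (mod 11).
Step 5: correct position 4: c_4 = r_4 − e = 6 − 2 ≡ 4 (mod 11). Hence c = [7, 6, 1, 4, 5].
  Check: interpolating c through the α_i gives m(x) = 3 + 2·x (degree < 2) with m(α_i) = c_i for every i, so c is indeed a codeword.


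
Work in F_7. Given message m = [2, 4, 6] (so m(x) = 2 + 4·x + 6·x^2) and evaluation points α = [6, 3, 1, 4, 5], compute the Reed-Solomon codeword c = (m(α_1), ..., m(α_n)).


c = [4, 5, 5, 2, 4]

Message polynomial: m(x) = 2 + 4·x + 6·x^2 (mod 7).
For each evaluation point α_i, compute m(α_i) mod 7:
  α_1 = 6: Horner steps 6 → 5 → 4, so m(6) = 4.
  α_2 = 3: Horner steps 6 → 1 → 5, so m(3) = 5.
  α_3 = 1: Horner steps 6 → 3 → 5, so m(1) = 5.
  α_4 = 4: Horner steps 6 → 0 → 2, so m(4) = 2.
  α_5 = 5: Horner steps 6 → 6 → 4, so m(5) = 4.
Codeword c = [4, 5, 5, 2, 4] ∈ F_7^5.


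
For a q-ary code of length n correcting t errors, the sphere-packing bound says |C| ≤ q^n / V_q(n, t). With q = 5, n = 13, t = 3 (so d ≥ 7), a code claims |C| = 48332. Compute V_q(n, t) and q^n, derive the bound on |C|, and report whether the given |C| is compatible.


V_q(n, t) = 19605, q^n = 1220703125, Hamming bound = 62264, |C| = 48332 ≤ bound (satisfied).

Step 1: Compute V_q(n, t) = Σ_{j=0}^3 C(n, j) (q−1)^j.
  j = 0: C(13,0)·(4)^0 = 1·1 = 1.
  j = 1: C(13,1)·(4)^1 = 13·4 = 52.
  j = 2: C(13,2)·(4)^2 = 78·16 = 1248.
  j = 3: C(13,3)·(4)^3 = 286·64 = 18304.
  V_q(n, t) = 1 + 52 + 1248 + 18304 = 19605.
Step 2: q^n = 5^13 = 1220703125.
Step 3: Hamming bound ⌊q^n / V_q(n,t)⌋ = ⌊1220703125/19605⌋ = 62264.
Step 4: Compare |C| = 48332 to 62264: satisfied.
The claimed |C| lies below the Hamming bound.


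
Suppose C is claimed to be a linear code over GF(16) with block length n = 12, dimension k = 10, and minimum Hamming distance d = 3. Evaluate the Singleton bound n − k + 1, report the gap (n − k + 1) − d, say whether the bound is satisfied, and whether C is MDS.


Singleton RHS = n − k + 1 = 3, slack = 0, bound satisfied, MDS.

Singleton bound: d ≤ n − k + 1.
Here n = 12, k = 10, so n − k + 1 = 3.
Given d = 3, check d ≤ 3: YES.
Slack = (n − k + 1) − d = 0.
The code is MDS (slack = 0).
Description: the claimed parameters are [12, 10, 3]_16; such a code would be MDS (meets Singleton bound).


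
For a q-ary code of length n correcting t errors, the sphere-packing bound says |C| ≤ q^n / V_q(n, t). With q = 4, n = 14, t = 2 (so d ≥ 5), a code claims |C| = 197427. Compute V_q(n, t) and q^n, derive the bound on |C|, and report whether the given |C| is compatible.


V_q(n, t) = 862, q^n = 268435456, Hamming bound = 311410, |C| = 197427 ≤ bound (satisfied).

Step 1: Compute V_q(n, t) = Σ_{j=0}^2 C(n, j) (q−1)^j.
  j = 0: C(14,0)·(3)^0 = 1·1 = 1.
  j = 1: C(14,1)·(3)^1 = 14·3 = 42.
  j = 2: C(14,2)·(3)^2 = 91·9 = 819.
  V_q(n, t) = 1 + 42 + 819 = 862.
Step 2: q^n = 4^14 = 268435456.
Step 3: Hamming bound ⌊q^n / V_q(n,t)⌋ = ⌊268435456/862⌋ = 311410.
Step 4: Compare |C| = 197427 to 311410: satisfied.
The claimed |C| lies below the Hamming bound.


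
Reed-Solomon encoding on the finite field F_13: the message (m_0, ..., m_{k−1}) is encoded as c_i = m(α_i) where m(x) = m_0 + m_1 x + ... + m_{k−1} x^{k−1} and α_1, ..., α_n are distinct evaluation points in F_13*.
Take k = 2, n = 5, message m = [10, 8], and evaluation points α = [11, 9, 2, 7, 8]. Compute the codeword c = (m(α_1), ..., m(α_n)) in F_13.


c = [7, 4, 0, 1, 9]

Message polynomial: m(x) = 10 + 8·x (mod 13).
For each evaluation point α_i, compute m(α_i) mod 13:
  α_1 = 11: Horner steps 8 → 7, so m(11) = 7.
  α_2 = 9: Horner steps 8 → 4, so m(9) = 4.
  α_3 = 2: Horner steps 8 → 0, so m(2) = 0.
  α_4 = 7: Horner steps 8 → 1, so m(7) = 1.
  α_5 = 8: Horner steps 8 → 9, so m(8) = 9.
Codeword c = [7, 4, 0, 1, 9] ∈ F_13^5.


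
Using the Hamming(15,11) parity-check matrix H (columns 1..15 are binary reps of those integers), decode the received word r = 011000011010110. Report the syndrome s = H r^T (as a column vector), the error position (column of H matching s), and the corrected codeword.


s = (1, 0, 0, 0)^T, error position = 8, corrected codeword c = 011000001010110

Compute s = H r^T mod 2 one row at a time:
  s_1 = 1 + 1 + 0 + 1 + 0 + 1 + 1 + 0 = 5 ≡ 1 (mod 2).
  s_2 = 0 + 0 + 0 + 0 + 0 + 1 + 1 + 0 = 2 ≡ 0 (mod 2).
  s_3 = 1 + 1 + 0 + 0 + 0 + 1 + 1 + 0 = 4 ≡ 0 (mod 2).
  s_4 = 0 + 1 + 0 + 0 + 1 + 1 + 1 + 0 = 4 ≡ 0 (mod 2).
s = (1, 0, 0, 0)^T — this equals column 8 of H (binary 1000), so error is at position 8.
Correct: flip bit 8 of r = 011000011010110 to get c = 011000001010110.


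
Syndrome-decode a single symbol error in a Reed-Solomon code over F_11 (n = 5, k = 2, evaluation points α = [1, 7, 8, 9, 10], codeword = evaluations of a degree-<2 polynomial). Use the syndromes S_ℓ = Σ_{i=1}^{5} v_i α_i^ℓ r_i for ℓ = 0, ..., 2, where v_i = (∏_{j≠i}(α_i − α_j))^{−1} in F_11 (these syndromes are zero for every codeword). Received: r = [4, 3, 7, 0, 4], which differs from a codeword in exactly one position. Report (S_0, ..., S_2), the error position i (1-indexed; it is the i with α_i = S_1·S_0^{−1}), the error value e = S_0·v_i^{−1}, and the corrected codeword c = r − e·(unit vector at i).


S = (8, 8, 8), error at position 1, error magnitude e = 3, c = [1, 3, 7, 0, 4].

Step 1: column multipliers v_i = (∏_{j≠i}(α_i − α_j))^{−1} mod 11.
  i = 1 (α = 1): (1−7)(1−8)(1−9)(1−10) = (−6)·(−7)·(−8)·(−9) = 3024 ≡ 10, so v_1 = 10^{−1} = 10 (mod 11).
  i = 2 (α = 7): (7−1)(7−8)(7−9)(7−10) = 6·(−1)·(−2)·(−3) = −36 ≡ 8, so v_2 = 8^{−1} = 7 (mod 11).
  i = 3 (α = 8): (8−1)(8−7)(8−9)(8−10) = 7·1·(−1)·(−2) = 14 ≡ 3, so v_3 = 3^{−1} = 4 (mod 11).
  i = 4 (α = 9): (9−1)(9−7)(9−8)(9−10) = 8·2·1·(−1) = −16 ≡ 6, so v_4 = 6^{−1} = 2 (mod 11).
  i = 5 (α = 10): (10−1)(10−7)(10−8)(10−9) = 9·3·2·1 = 54 ≡ 10, so v_5 = 10^{−1} = 10 (mod 11).
  v = [10, 7, 4, 2, 10].
Step 2: syndromes of r = [4, 3, 7, 0, 4] (all sums mod 11).
  S_0 = Σ v_i r_i = 10·4 + 7·3 + 4·7 + 2·0 + 10·4 = 129 ≡ 8.
  S_1 = Σ v_i α_i r_i = 10·1·4 + 7·7·3 + 4·8·7 + 2·9·0 + 10·10·4 = 811 ≡ 8.
  α_i^2 mod 11 = [1, 5, 9, 4, 1].
  S_2 = Σ v_i α_i^2 r_i = 10·1·4 + 7·5·3 + 4·9·7 + 2·4·0 + 10·1·4 = 437 ≡ 8.
  S = (8, 8, 8) ≠ 0, so r is not a codeword (an error is present).
Step 3: locate the error. For a single error e at position i, S_ℓ = v_i·e·α_i^ℓ, so α_err = S_1/S_0.
  S_0^{−1} = 8^{−1} = 7 (mod 11), so α_err = 8·7 = 56 ≡ 1 = α_1. Error position i = 1.
  Consistency check: S_2/S_1 = 8·7 = 56 ≡ 1 = α_err ✓ (single-error assumption holds).
Step 4: error magnitude e = S_0/v_1 = S_0·∏_{j≠1}(α_1 − α_j) = 8·10 = 80 ≡ 3 (mod 11).
Step 5: correct position 1: c_1 = r_1 − e = 4 − 3 ≡ 1 (mod 11). Hence c = [1, 3, 7, 0, 4].
  Check: interpolating c through the α_i gives m(x) = 8 + 4·x (degree < 2) with m(α_i) = c_i for every i, so c is indeed a codeword.


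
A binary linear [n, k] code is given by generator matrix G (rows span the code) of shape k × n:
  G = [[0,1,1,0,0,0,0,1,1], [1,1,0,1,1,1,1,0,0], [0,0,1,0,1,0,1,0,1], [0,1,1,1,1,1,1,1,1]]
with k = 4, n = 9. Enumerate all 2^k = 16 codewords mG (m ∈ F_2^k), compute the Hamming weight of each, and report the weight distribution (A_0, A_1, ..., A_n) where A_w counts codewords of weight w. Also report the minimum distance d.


Weight distribution: A_0 = 1, A_2 = 1, A_4 = 9, A_6 = 3, A_8 = 2. Minimum distance d = 2.

Enumerate all 2^4 = 16 messages m ∈ F_2^4.
For each, compute codeword c = mG in F_2^9, then tally its weight.
  m = 0000 → c = 000000000, weight = 0.
  m = 1000 → c = 011000011, weight = 4.
  m = 0100 → c = 110111100, weight = 6.
  m = 1100 → c = 101111111, weight = 8.
  m = 0010 → c = 001010101, weight = 4.
  m = 1010 → c = 010010110, weight = 4.
  m = 0110 → c = 111101001, weight = 6.
  m = 1110 → c = 100101010, weight = 4.
  m = 0001 → c = 011111111, weight = 8.
  m = 1001 → c = 000111100, weight = 4.
  m = 0101 → c = 101000011, weight = 4.
  m = 1101 → c = 110000000, weight = 2.
  m = 0011 → c = 010101010, weight = 4.
  m = 1011 → c = 001101001, weight = 4.
  m = 0111 → c = 100010110, weight = 4.
  m = 1111 → c = 111010101, weight = 6.
Tally weights:
  weight 0: 1 codewords.
  weight 2: 1 codewords.
  weight 4: 9 codewords.
  weight 6: 3 codewords.
  weight 8: 2 codewords.
Minimum distance d = smallest w > 0 with A_w > 0 = 2.
Sanity: Σ A_w = 16 = 2^4 = 16 ✓.


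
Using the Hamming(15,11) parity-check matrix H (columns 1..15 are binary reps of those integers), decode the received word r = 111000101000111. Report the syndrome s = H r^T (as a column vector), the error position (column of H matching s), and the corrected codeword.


s = (0, 0, 1, 0)^T, error position = 2, corrected codeword c = 101000101000111

Compute s = H r^T mod 2 one row at a time:
  s_1 = 0 + 1 + 0 + 0 + 0 + 1 + 1 + 1 = 4 ≡ 0 (mod 2).
  s_2 = 0 + 0 + 0 + 1 + 0 + 1 + 1 + 1 = 4 ≡ 0 (mod 2).
  s_3 = 1 + 1 + 0 + 1 + 0 + 0 + 1 + 1 = 5 ≡ 1 (mod 2).
  s_4 = 1 + 1 + 0 + 1 + 1 + 0 + 1 + 1 = 6 ≡ 0 (mod 2).
s = (0, 0, 1, 0)^T — this equals column 2 of H (binary 0010), so error is at position 2.
Correct: flip bit 2 of r = 111000101000111 to get c = 101000101000111.


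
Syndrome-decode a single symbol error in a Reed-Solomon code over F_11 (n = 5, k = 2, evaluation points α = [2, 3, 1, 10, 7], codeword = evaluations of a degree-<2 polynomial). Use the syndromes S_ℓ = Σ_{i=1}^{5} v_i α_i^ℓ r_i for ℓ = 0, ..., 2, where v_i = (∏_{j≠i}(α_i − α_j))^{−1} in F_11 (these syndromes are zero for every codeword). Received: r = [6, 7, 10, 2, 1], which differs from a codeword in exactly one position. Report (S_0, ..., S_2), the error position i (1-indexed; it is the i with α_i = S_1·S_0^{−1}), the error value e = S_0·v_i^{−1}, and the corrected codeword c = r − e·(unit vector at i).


S = (9, 7, 3), error at position 1, error magnitude e = 3, c = [3, 7, 10, 2, 1].

Step 1: column multipliers v_i = (∏_{j≠i}(α_i − α_j))^{−1} mod 11.
  i = 1 (α = 2): (2−3)(2−1)(2−10)(2−7) = (−1)·1·(−8)·(−5) = −40 ≡ 4, so v_1 = 4^{−1} = 3 (mod 11).
  i = 2 (α = 3): (3−2)(3−1)(3−10)(3−7) = 1·2·(−7)·(−4) = 56 ≡ 1, so v_2 = 1^{−1} = 1 (mod 11).
  i = 3 (α = 1): (1−2)(1−3)(1−10)(1−7) = (−1)·(−2)·(−9)·(−6) = 108 ≡ 9, so v_3 = 9^{−1} = 5 (mod 11).
  i = 4 (α = 10): (10−2)(10−3)(10−1)(10−7) = 8·7·9·3 = 1512 ≡ 5, so v_4 = 5^{−1} = 9 (mod 11).
  i = 5 (α = 7): (7−2)(7−3)(7−1)(7−10) = 5·4·6·(−3) = −360 ≡ 3, so v_5 = 3^{−1} = 4 (mod 11).
  v = [3, 1, 5, 9, 4].
Step 2: syndromes of r = [6, 7, 10, 2, 1] (all sums mod 11).
  S_0 = Σ v_i r_i = 3·6 + 1·7 + 5·10 + 9·2 + 4·1 = 97 ≡ 9.
  S_1 = Σ v_i α_i r_i = 3·2·6 + 1·3·7 + 5·1·10 + 9·10·2 + 4·7·1 = 315 ≡ 7.
  α_i^2 mod 11 = [4, 9, 1, 1, 5].
  S_2 = Σ v_i α_i^2 r_i = 3·4·6 + 1·9·7 + 5·1·10 + 9·1·2 + 4·5·1 = 223 ≡ 3.
  S = (9, 7, 3) ≠ 0, so r is not a codeword (an error is present).
Step 3: locate the error. For a single error e at position i, S_ℓ = v_i·e·α_i^ℓ, so α_err = S_1/S_0.
  S_0^{−1} = 9^{−1} = 5 (mod 11), so α_err = 7·5 = 35 ≡ 2 = α_1. Error position i = 1.
  Consistency check: S_2/S_1 = 3·8 = 24 ≡ 2 = α_err ✓ (single-error assumption holds).
Step 4: error magnitude e = S_0/v_1 = S_0·∏_{j≠1}(α_1 − α_j) = 9·4 = 36 ≡ 3 (mod 11).
Step 5: correct position 1: c_1 = r_1 − e = 6 − 3 ≡ 3 (mod 11). Hence c = [3, 7, 10, 2, 1].
  Check: interpolating c through the α_i gives m(x) = 6 + 4·x (degree < 2) with m(α_i) = c_i for every i, so c is indeed a codeword.


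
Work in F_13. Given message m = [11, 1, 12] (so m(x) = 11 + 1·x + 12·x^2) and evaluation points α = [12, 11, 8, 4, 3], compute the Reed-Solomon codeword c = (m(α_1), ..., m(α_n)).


c = [9, 5, 7, 12, 5]

Message polynomial: m(x) = 11 + 1·x + 12·x^2 (mod 13).
For each evaluation point α_i, compute m(α_i) mod 13:
  α_1 = 12: Horner steps 12 → 2 → 9, so m(12) = 9.
  α_2 = 11: Horner steps 12 → 3 → 5, so m(11) = 5.
  α_3 = 8: Horner steps 12 → 6 → 7, so m(8) = 7.
  α_4 = 4: Horner steps 12 → 10 → 12, so m(4) = 12.
  α_5 = 3: Horner steps 12 → 11 → 5, so m(3) = 5.
Codeword c = [9, 5, 7, 12, 5] ∈ F_13^5.


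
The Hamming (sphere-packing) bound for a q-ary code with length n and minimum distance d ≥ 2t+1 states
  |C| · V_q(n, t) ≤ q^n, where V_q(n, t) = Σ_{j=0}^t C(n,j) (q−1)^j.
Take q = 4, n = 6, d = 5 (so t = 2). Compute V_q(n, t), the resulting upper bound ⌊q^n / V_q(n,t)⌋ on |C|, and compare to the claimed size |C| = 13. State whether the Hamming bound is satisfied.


V_q(n, t) = 154, q^n = 4096, Hamming bound = 26, |C| = 13 ≤ bound (satisfied).

Step 1: Compute V_q(n, t) = Σ_{j=0}^2 C(n, j) (q−1)^j.
  j = 0: C(6,0)·(3)^0 = 1·1 = 1.
  j = 1: C(6,1)·(3)^1 = 6·3 = 18.
  j = 2: C(6,2)·(3)^2 = 15·9 = 135.
  V_q(n, t) = 1 + 18 + 135 = 154.
Step 2: q^n = 4^6 = 4096.
Step 3: Hamming bound ⌊q^n / V_q(n,t)⌋ = ⌊4096/154⌋ = 26.
Step 4: Compare |C| = 13 to 26: satisfied.
The claimed |C| lies below the Hamming bound.


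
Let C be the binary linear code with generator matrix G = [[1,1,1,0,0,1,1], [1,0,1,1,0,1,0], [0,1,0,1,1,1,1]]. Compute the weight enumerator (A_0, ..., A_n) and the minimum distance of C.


Weight distribution: A_0 = 1, A_2 = 1, A_3 = 1, A_4 = 2, A_5 = 3. Minimum distance d = 2.

Enumerate all 2^3 = 8 messages m ∈ F_2^3.
For each, compute codeword c = mG in F_2^7, then tally its weight.
  m = 000 → c = 0000000, weight = 0.
  m = 100 → c = 1110011, weight = 5.
  m = 010 → c = 1011010, weight = 4.
  m = 110 → c = 0101001, weight = 3.
  m = 001 → c = 0101111, weight = 5.
  m = 101 → c = 1011100, weight = 4.
  m = 011 → c = 1110101, weight = 5.
  m = 111 → c = 0000110, weight = 2.
Tally weights:
  weight 0: 1 codewords.
  weight 2: 1 codewords.
  weight 3: 1 codewords.
  weight 4: 2 codewords.
  weight 5: 3 codewords.
Minimum distance d = smallest w > 0 with A_w > 0 = 2.
Sanity: Σ A_w = 8 = 2^3 = 8 ✓.


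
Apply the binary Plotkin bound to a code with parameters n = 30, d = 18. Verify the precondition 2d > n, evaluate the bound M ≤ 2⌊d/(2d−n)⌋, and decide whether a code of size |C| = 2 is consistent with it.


Plotkin bound M ≤ 6; given |C| = 2 ≤ bound (satisfied).

Check applicability: 2d = 36, n = 30.
2d − n = 6 > 0, so Plotkin applies.
Compute d/(2d−n) = 18/6 ≈ 3.0000.
⌊d/(2d−n)⌋ = 3.
Plotkin bound: M ≤ 2·3 = 6.
Given |C| = 2, check: satisfied.
This |C| is below the Plotkin bound.


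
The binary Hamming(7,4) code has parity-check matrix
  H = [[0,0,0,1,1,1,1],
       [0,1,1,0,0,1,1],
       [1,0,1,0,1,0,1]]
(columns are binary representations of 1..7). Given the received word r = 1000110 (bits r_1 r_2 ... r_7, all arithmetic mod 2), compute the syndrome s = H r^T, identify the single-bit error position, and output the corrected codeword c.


s = (0, 1, 0)^T, error position = 2, corrected codeword c = 1100110

Compute s = H r^T mod 2 one row at a time:
  s_1 = 0 + 1 + 1 + 0 = 2 ≡ 0 (mod 2).
  s_2 = 0 + 0 + 1 + 0 = 1 ≡ 1 (mod 2).
  s_3 = 1 + 0 + 1 + 0 = 2 ≡ 0 (mod 2).
s = (0, 1, 0)^T — this equals column 2 of H (binary 010), so error is at position 2.
Correct: flip bit 2 of r = 1000110 to get c = 1100110.


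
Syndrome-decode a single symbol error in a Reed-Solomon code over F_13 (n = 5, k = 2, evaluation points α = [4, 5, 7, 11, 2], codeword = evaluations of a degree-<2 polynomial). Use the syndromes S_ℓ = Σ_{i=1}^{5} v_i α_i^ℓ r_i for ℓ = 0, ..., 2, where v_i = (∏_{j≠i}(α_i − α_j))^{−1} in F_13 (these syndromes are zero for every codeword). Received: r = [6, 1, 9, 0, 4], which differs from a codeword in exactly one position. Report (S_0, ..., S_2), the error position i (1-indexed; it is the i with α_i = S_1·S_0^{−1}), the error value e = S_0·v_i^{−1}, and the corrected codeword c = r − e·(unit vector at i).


S = (2, 10, 11), error at position 2, error magnitude e = 7, c = [6, 7, 9, 0, 4].

Step 1: column multipliers v_i = (∏_{j≠i}(α_i − α_j))^{−1} mod 13.
  i = 1 (α = 4): (4−5)(4−7)(4−11)(4−2) = (−1)·(−3)·(−7)·2 = −42 ≡ 10, so v_1 = 10^{−1} = 4 (mod 13).
  i = 2 (α = 5): (5−4)(5−7)(5−11)(5−2) = 1·(−2)·(−6)·3 = 36 ≡ 10, so v_2 = 10^{−1} = 4 (mod 13).
  i = 3 (α = 7): (7−4)(7−5)(7−11)(7−2) = 3·2·(−4)·5 = −120 ≡ 10, so v_3 = 10^{−1} = 4 (mod 13).
  i = 4 (α = 11): (11−4)(11−5)(11−7)(11−2) = 7·6·4·9 = 1512 ≡ 4, so v_4 = 4^{−1} = 10 (mod 13).
  i = 5 (α = 2): (2−4)(2−5)(2−7)(2−11) = (−2)·(−3)·(−5)·(−9) = 270 ≡ 10, so v_5 = 10^{−1} = 4 (mod 13).
  v = [4, 4, 4, 10, 4].
Step 2: syndromes of r = [6, 1, 9, 0, 4] (all sums mod 13).
  S_0 = Σ v_i r_i = 4·6 + 4·1 + 4·9 + 10·0 + 4·4 = 80 ≡ 2.
  S_1 = Σ v_i α_i r_i = 4·4·6 + 4·5·1 + 4·7·9 + 10·11·0 + 4·2·4 = 400 ≡ 10.
  α_i^2 mod 13 = [3, 12, 10, 4, 4].
  S_2 = Σ v_i α_i^2 r_i = 4·3·6 + 4·12·1 + 4·10·9 + 10·4·0 + 4·4·4 = 544 ≡ 11.
  S = (2, 10, 11) ≠ 0, so r is not a codeword (an error is present).
Step 3: locate the error. For a single error e at position i, S_ℓ = v_i·e·α_i^ℓ, so α_err = S_1/S_0.
  S_0^{−1} = 2^{−1} = 7 (mod 13), so α_err = 10·7 = 70 ≡ 5 = α_2. Error position i = 2.
  Consistency check: S_2/S_1 = 11·4 = 44 ≡ 5 = α_err ✓ (single-error assumption holds).
Step 4: error magnitude e = S_0/v_2 = S_0·∏_{j≠2}(α_2 − α_j) = 2·10 = 20 ≡ 7 (mod 13).
Step 5: correct position 2: c_2 = r_2 − e = 1 − 7 ≡ 7 (mod 13). Hence c = [6, 7, 9, 0, 4].
  Check: interpolating c through the α_i gives m(x) = 2 + 1·x (degree < 2) with m(α_i) = c_i for every i, so c is indeed a codeword.


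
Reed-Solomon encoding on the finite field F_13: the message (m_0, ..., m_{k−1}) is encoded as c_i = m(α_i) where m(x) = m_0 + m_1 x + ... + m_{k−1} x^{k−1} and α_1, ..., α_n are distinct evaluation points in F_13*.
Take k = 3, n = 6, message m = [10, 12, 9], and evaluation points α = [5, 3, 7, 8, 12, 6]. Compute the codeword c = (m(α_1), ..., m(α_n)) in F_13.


c = [9, 10, 2, 6, 7, 3]

Message polynomial: m(x) = 10 + 12·x + 9·x^2 (mod 13).
For each evaluation point α_i, compute m(α_i) mod 13:
  α_1 = 5: Horner steps 9 → 5 → 9, so m(5) = 9.
  α_2 = 3: Horner steps 9 → 0 → 10, so m(3) = 10.
  α_3 = 7: Horner steps 9 → 10 → 2, so m(7) = 2.
  α_4 = 8: Horner steps 9 → 6 → 6, so m(8) = 6.
  α_5 = 12: Horner steps 9 → 3 → 7, so m(12) = 7.
  α_6 = 6: Horner steps 9 → 1 → 3, so m(6) = 3.
Codeword c = [9, 10, 2, 6, 7, 3] ∈ F_13^6.


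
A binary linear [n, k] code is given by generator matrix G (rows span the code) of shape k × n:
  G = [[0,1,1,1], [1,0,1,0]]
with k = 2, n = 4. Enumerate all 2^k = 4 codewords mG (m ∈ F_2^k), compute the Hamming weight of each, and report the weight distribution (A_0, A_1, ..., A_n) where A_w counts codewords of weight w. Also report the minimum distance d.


Weight distribution: A_0 = 1, A_2 = 1, A_3 = 2. Minimum distance d = 2.

Enumerate all 2^2 = 4 messages m ∈ F_2^2.
For each, compute codeword c = mG in F_2^4, then tally its weight.
  m = 00 → c = 0000, weight = 0.
  m = 10 → c = 0111, weight = 3.
  m = 01 → c = 1010, weight = 2.
  m = 11 → c = 1101, weight = 3.
Tally weights:
  weight 0: 1 codewords.
  weight 2: 1 codewords.
  weight 3: 2 codewords.
Minimum distance d = smallest w > 0 with A_w > 0 = 2.
Sanity: Σ A_w = 4 = 2^2 = 4 ✓.


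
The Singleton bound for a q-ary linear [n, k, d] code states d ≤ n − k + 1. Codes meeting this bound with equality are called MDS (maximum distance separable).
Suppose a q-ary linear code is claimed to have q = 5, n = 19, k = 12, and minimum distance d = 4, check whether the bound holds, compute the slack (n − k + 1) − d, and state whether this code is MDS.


Singleton RHS = n − k + 1 = 8, slack = 4, bound satisfied, not MDS.

Singleton bound: d ≤ n − k + 1.
Here n = 19, k = 12, so n − k + 1 = 8.
Given d = 4, check d ≤ 8: YES.
Slack = (n − k + 1) − d = 4.
The code is NOT MDS (slack = 4 > 0).
Description: the claimed parameters are [19, 12, 4]_5; such a code would be non-MDS.


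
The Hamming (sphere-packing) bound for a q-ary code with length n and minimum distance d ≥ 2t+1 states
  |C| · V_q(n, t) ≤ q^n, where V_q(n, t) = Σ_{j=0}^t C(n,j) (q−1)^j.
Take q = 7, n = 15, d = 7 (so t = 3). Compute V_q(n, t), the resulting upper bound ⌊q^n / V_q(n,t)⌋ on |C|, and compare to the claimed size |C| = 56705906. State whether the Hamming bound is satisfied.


V_q(n, t) = 102151, q^n = 4747561509943, Hamming bound = 46475918, |C| = 56705906 > bound (violated).

Step 1: Compute V_q(n, t) = Σ_{j=0}^3 C(n, j) (q−1)^j.
  j = 0: C(15,0)·(6)^0 = 1·1 = 1.
  j = 1: C(15,1)·(6)^1 = 15·6 = 90.
  j = 2: C(15,2)·(6)^2 = 105·36 = 3780.
  j = 3: C(15,3)·(6)^3 = 455·216 = 98280.
  V_q(n, t) = 1 + 90 + 3780 + 98280 = 102151.
Step 2: q^n = 7^15 = 4747561509943.
Step 3: Hamming bound ⌊q^n / V_q(n,t)⌋ = ⌊4747561509943/102151⌋ = 46475918.
Step 4: Compare |C| = 56705906 to 46475918: violated.
The claimed |C| lies above the Hamming bound, so no 7-ary code of length 15 with d ≥ 7 can have 56705906 codewords.


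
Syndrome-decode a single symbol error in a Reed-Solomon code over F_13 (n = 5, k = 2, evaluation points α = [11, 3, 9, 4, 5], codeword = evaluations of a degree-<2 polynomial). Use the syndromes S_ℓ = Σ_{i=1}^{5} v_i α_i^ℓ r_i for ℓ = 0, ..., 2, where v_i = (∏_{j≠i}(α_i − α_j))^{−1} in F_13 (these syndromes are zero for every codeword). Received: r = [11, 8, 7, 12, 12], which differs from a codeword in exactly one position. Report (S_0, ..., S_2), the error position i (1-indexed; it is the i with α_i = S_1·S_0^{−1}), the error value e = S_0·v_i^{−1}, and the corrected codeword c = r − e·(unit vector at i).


S = (7, 2, 8), error at position 4, error magnitude e = 2, c = [11, 8, 7, 10, 12].

Step 1: column multipliers v_i = (∏_{j≠i}(α_i − α_j))^{−1} mod 13.
  i = 1 (α = 11): (11−3)(11−9)(11−4)(11−5) = 8·2·7·6 = 672 ≡ 9, so v_1 = 9^{−1} = 3 (mod 13).
  i = 2 (α = 3): (3−11)(3−9)(3−4)(3−5) = (−8)·(−6)·(−1)·(−2) = 96 ≡ 5, so v_2 = 5^{−1} = 8 (mod 13).
  i = 3 (α = 9): (9−11)(9−3)(9−4)(9−5) = (−2)·6·5·4 = −240 ≡ 7, so v_3 = 7^{−1} = 2 (mod 13).
  i = 4 (α = 4): (4−11)(4−3)(4−9)(4−5) = (−7)·1·(−5)·(−1) = −35 ≡ 4, so v_4 = 4^{−1} = 10 (mod 13).
  i = 5 (α = 5): (5−11)(5−3)(5−9)(5−4) = (−6)·2·(−4)·1 = 48 ≡ 9, so v_5 = 9^{−1} = 3 (mod 13).
  v = [3, 8, 2, 10, 3].
Step 2: syndromes of r = [11, 8, 7, 12, 12] (all sums mod 13).
  S_0 = Σ v_i r_i = 3·11 + 8·8 + 2·7 + 10·12 + 3·12 = 267 ≡ 7.
  S_1 = Σ v_i α_i r_i = 3·11·11 + 8·3·8 + 2·9·7 + 10·4·12 + 3·5·12 = 1341 ≡ 2.
  α_i^2 mod 13 = [4, 9, 3, 3, 12].
  S_2 = Σ v_i α_i^2 r_i = 3·4·11 + 8·9·8 + 2·3·7 + 10·3·12 + 3·12·12 = 1542 ≡ 8.
  S = (7, 2, 8) ≠ 0, so r is not a codeword (an error is present).
Step 3: locate the error. For a single error e at position i, S_ℓ = v_i·e·α_i^ℓ, so α_err = S_1/S_0.
  S_0^{−1} = 7^{−1} = 2 (mod 13), so α_err = 2·2 = 4 ≡ 4 = α_4. Error position i = 4.
  Consistency check: S_2/S_1 = 8·7 = 56 ≡ 4 = α_err ✓ (single-error assumption holds).
Step 4: error magnitude e = S_0/v_4 = S_0·∏_{j≠4}(α_4 − α_j) = 7·4 = 28 ≡ 2 (mod 13).
Step 5: correct position 4: c_4 = r_4 − e = 12 − 2 ≡ 10 (mod 13). Hence c = [11, 8, 7, 10, 12].
  Check: interpolating c through the α_i gives m(x) = 2 + 2·x (degree < 2) with m(α_i) = c_i for every i, so c is indeed a codeword.


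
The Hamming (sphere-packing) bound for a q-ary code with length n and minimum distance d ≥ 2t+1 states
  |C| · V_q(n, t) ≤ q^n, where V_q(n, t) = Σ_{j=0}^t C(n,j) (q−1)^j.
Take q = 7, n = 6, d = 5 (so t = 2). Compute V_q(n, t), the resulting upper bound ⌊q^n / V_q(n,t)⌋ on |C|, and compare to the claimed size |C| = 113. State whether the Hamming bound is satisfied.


V_q(n, t) = 577, q^n = 117649, Hamming bound = 203, |C| = 113 ≤ bound (satisfied).

Step 1: Compute V_q(n, t) = Σ_{j=0}^2 C(n, j) (q−1)^j.
  j = 0: C(6,0)·(6)^0 = 1·1 = 1.
  j = 1: C(6,1)·(6)^1 = 6·6 = 36.
  j = 2: C(6,2)·(6)^2 = 15·36 = 540.
  V_q(n, t) = 1 + 36 + 540 = 577.
Step 2: q^n = 7^6 = 117649.
Step 3: Hamming bound ⌊q^n / V_q(n,t)⌋ = ⌊117649/577⌋ = 203.
Step 4: Compare |C| = 113 to 203: satisfied.
The claimed |C| lies below the Hamming bound.


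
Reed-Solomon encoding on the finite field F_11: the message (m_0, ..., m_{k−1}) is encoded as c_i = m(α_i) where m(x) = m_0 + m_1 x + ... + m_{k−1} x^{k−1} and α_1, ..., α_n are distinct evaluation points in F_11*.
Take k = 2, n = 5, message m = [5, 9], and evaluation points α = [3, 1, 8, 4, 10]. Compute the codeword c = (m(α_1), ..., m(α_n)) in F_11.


c = [10, 3, 0, 8, 7]

Message polynomial: m(x) = 5 + 9·x (mod 11).
For each evaluation point α_i, compute m(α_i) mod 11:
  α_1 = 3: Horner steps 9 → 10, so m(3) = 10.
  α_2 = 1: Horner steps 9 → 3, so m(1) = 3.
  α_3 = 8: Horner steps 9 → 0, so m(8) = 0.
  α_4 = 4: Horner steps 9 → 8, so m(4) = 8.
  α_5 = 10: Horner steps 9 → 7, so m(10) = 7.
Codeword c = [10, 3, 0, 8, 7] ∈ F_11^5.


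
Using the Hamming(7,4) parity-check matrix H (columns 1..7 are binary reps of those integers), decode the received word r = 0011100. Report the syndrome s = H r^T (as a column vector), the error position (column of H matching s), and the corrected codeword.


s = (0, 1, 0)^T, error position = 2, corrected codeword c = 0111100

Compute s = H r^T mod 2 one row at a time:
  s_1 = 1 + 1 + 0 + 0 = 2 ≡ 0 (mod 2).
  s_2 = 0 + 1 + 0 + 0 = 1 ≡ 1 (mod 2).
  s_3 = 0 + 1 + 1 + 0 = 2 ≡ 0 (mod 2).
s = (0, 1, 0)^T — this equals column 2 of H (binary 010), so error is at position 2.
Correct: flip bit 2 of r = 0011100 to get c = 0111100.


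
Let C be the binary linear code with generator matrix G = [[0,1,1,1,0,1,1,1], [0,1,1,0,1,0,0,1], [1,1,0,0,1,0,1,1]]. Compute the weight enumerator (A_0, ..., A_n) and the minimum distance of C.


Weight distribution: A_0 = 1, A_3 = 1, A_4 = 2, A_5 = 3, A_6 = 1. Minimum distance d = 3.

Enumerate all 2^3 = 8 messages m ∈ F_2^3.
For each, compute codeword c = mG in F_2^8, then tally its weight.
  m = 000 → c = 00000000, weight = 0.
  m = 100 → c = 01110111, weight = 6.
  m = 010 → c = 01101001, weight = 4.
  m = 110 → c = 00011110, weight = 4.
  m = 001 → c = 11001011, weight = 5.
  m = 101 → c = 10111100, weight = 5.
  m = 011 → c = 10100010, weight = 3.
  m = 111 → c = 11010101, weight = 5.
Tally weights:
  weight 0: 1 codewords.
  weight 3: 1 codewords.
  weight 4: 2 codewords.
  weight 5: 3 codewords.
  weight 6: 1 codewords.
Minimum distance d = smallest w > 0 with A_w > 0 = 3.
Sanity: Σ A_w = 8 = 2^3 = 8 ✓.


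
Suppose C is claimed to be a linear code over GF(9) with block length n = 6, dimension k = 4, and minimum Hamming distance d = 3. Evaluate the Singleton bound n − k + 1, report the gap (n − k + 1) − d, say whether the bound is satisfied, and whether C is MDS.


Singleton RHS = n − k + 1 = 3, slack = 0, bound satisfied, MDS.

Singleton bound: d ≤ n − k + 1.
Here n = 6, k = 4, so n − k + 1 = 3.
Given d = 3, check d ≤ 3: YES.
Slack = (n − k + 1) − d = 0.
The code is MDS (slack = 0).
Description: the claimed parameters are [6, 4, 3]_9; such a code would be MDS (meets Singleton bound).


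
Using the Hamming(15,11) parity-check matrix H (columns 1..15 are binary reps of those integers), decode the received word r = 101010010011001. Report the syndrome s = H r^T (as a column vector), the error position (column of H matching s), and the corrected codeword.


s = (0, 1, 1, 1)^T, error position = 7, corrected codeword c = 101010110011001

Compute s = H r^T mod 2 one row at a time:
  s_1 = 1 + 0 + 0 + 1 + 1 + 0 + 0 + 1 = 4 ≡ 0 (mod 2).
  s_2 = 0 + 1 + 0 + 0 + 1 + 0 + 0 + 1 = 3 ≡ 1 (mod 2).
  s_3 = 0 + 1 + 0 + 0 + 0 + 1 + 0 + 1 = 3 ≡ 1 (mod 2).
  s_4 = 1 + 1 + 1 + 0 + 0 + 1 + 0 + 1 = 5 ≡ 1 (mod 2).
s = (0, 1, 1, 1)^T — this equals column 7 of H (binary 0111), so error is at position 7.
Correct: flip bit 7 of r = 101010010011001 to get c = 101010110011001.
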